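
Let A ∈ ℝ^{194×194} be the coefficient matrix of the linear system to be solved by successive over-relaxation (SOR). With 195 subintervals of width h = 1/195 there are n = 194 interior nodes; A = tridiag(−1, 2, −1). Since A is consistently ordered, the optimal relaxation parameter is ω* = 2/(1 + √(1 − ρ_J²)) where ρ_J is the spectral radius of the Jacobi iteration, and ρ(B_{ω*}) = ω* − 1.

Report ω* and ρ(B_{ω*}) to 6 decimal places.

ω* = 1.968291, ρ_SOR = 0.968291

B_J for the 194×194 system has eigenvalues cos(kπ/195); ρ_J = cos(π/195) = 0.999870.
root = sin(π/195) = 0.0161100  (since 1−cos² = sin²).
Young: ω* = 2/(1+√(1−ρ_J²)) = 2/(1+0.0161100) = 2/1.0161100 = 1.968291.
ρ_SOR = ω* − 1 ≈ 0.968291.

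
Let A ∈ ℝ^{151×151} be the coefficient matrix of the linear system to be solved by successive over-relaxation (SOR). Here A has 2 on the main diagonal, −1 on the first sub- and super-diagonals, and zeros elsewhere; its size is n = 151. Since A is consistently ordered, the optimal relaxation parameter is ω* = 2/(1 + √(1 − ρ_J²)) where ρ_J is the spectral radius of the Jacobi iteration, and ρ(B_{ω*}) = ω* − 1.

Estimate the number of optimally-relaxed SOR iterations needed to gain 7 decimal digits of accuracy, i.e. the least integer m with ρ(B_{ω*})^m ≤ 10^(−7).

m = 390

ρ_J = max_k |cos(kπ/152)| = cos(π/152) = 0.9997864
√(1−ρ_J²) = |sin(π/152)| = 0.0206669
[ω*] 2 ÷ (1 + 0.0206669) = 2 ÷ 1.0206669 = 1.9595031.
ρ_SOR = ω* − 1 = 1.9595031 − 1 = 0.9595031.
(0.9595031)^m ≤ 10^{−7}  ⇒  m·ln(0.9595031) ≤ −7·ln10  ⇒  m ≥ 389.894  ⇒  m = 390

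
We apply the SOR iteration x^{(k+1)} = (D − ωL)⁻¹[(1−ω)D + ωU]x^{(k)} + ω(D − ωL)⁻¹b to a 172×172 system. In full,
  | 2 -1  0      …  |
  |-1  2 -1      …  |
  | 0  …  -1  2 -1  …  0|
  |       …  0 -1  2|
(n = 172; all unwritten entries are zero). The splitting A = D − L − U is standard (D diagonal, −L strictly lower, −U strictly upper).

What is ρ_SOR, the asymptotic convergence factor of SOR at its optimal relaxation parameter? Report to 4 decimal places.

[ρ_J] n=172: ρ(B_J) = cos(π/(n+1)) = cos(π/173) = 0.9998.
√(1 − cos²(π/173)) = sin(π/173) ≈ 0.01816.
ω* = 2/(1 + 0.01816) = 2/1.01816 = 1.9643.
ρ(B_{ω*}) = ω*−1 = 0.9643

ρ_SOR = 0.9643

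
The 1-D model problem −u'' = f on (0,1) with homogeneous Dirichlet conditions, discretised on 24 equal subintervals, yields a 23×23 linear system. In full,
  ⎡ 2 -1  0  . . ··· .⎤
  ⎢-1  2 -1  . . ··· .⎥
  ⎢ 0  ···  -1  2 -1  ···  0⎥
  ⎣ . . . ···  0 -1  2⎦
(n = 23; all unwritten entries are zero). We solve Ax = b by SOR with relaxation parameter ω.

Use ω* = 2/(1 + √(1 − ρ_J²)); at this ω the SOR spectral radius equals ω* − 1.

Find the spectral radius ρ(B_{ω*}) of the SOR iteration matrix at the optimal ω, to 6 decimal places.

ρ_SOR = 0.769088

spectrum of D⁻¹(L+U) = {cos(kπ/24) : 1≤k≤23}; ρ_J = cos(π/24) = 0.991445.
1 − cos²(π/24) = sin²(π/24) ⇒ √(1−ρ_J²) = sin(π/24) = 0.1305262.
So ω* = 2/1.1305262 = 1.769088 (Young).
and ρ(B_{ω*}) = 1.769088 − 1 = 0.769088.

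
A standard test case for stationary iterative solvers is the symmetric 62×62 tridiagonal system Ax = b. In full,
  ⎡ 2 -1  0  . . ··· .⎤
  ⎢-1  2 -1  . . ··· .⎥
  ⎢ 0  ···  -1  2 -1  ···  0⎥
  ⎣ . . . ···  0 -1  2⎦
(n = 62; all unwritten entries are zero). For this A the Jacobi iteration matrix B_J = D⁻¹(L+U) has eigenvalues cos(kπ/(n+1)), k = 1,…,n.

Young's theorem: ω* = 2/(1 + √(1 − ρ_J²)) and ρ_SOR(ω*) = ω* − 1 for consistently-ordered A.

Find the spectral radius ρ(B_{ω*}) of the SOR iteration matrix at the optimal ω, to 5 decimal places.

n=62: λ(B_J) = 1 − λ(A)/2 = cos(kπ/63); k=1 gives ρ_J = 0.99876.
1 − cos²(π/63) = sin²(π/63) ⇒ √(1−ρ_J²) = sin(π/63) = 0.049846.
[ω*] 2 ÷ (1 + 0.049846) = 2 ÷ 1.049846 = 1.90504.
ρ(B_{ω*}) = ω*−1 = 0.90504

ρ_SOR = 0.90504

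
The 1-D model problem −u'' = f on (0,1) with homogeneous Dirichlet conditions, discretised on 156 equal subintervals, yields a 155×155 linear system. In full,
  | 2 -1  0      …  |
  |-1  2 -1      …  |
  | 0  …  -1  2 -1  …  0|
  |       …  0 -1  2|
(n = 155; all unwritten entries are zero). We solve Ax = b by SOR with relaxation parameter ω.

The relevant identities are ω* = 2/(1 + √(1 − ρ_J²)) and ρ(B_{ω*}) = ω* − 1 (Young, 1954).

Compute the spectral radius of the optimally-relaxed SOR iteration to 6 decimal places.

ρ_SOR = 0.960521

B_J for the 155×155 system has eigenvalues cos(kπ/156); ρ_J = cos(π/156) = 0.999797.
1 − cos²(π/156) = sin²(π/156) ⇒ √(1−ρ_J²) = sin(π/156) = 0.0201371.
ω* = 2 / (1 + 0.0201371) = 2 / 1.0201371 ≈ 1.960521.
At ω = 1.960521 every |λ(B_ω)| = ω−1, so ρ_SOR = 0.960521.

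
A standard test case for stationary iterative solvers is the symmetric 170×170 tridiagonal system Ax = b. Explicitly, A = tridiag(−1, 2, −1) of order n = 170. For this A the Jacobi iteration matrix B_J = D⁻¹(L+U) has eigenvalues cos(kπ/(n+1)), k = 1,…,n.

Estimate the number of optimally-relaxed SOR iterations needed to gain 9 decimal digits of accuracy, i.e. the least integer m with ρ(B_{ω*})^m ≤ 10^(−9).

With n=170, ρ(Jacobi) = cos(π/171) = 0.9998312.
root = sin(π/171) = 0.0183709  (since 1−cos² = sin²).
ω* = 2/(1+0.0183709) = 1.9639210
ρ_SOR = ω* − 1 = 1.9639210 − 1 = 0.9639210.
For 9 digits: m = 9·ln10 / (−ln 0.9639210) = 20.7233/0.0367459 = 563.962; round up → m = 564.

m = 564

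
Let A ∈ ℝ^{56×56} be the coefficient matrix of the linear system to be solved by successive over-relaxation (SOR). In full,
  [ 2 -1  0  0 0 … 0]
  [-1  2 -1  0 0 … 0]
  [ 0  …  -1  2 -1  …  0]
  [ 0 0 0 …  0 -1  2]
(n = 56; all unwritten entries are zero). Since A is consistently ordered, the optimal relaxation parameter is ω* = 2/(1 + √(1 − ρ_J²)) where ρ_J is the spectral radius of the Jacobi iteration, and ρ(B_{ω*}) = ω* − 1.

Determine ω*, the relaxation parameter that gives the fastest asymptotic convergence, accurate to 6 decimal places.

½·tridiag(1,0,1) at n=56: λ_k = cos(kπ/57); max |λ| at k=1 ⇒ ρ_J = cos(π/57) ≈ 0.998482.
1 − cos²(π/57) = sin²(π/57) ⇒ √(1−ρ_J²) = sin(π/57) = 0.0550878.
ω* = 2/(1+0.0550878) = 1.895577
ρ_SOR = ω* − 1 = 1.895577 − 1 = 0.895577.

ω* = 1.895577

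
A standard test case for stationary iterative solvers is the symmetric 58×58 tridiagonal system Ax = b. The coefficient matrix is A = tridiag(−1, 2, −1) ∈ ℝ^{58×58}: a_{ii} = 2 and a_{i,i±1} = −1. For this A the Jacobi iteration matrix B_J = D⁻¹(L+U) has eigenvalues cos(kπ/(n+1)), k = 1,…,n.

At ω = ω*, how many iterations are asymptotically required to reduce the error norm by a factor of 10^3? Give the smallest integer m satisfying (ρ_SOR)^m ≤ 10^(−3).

m = 65

[ρ_J] n=58: ρ(B_J) = cos(π/(n+1)) = cos(π/59) = 0.9985827.
1 − cos²(π/59) = sin²(π/59) ⇒ √(1−ρ_J²) = sin(π/59) = 0.0532222.
So ω* = 2/1.0532222 = 1.8989345 (Young).
Hence ρ(B_{ω*}) = 1.8989345 − 1 = 0.8989345.
ρ_SOR^m ≤ 10^(−3) ⇔ m ≥ 3·ln10/(−ln 0.8989345) = 6.90776/0.106545 = 64.834; m = ⌈64.834⌉ = 65.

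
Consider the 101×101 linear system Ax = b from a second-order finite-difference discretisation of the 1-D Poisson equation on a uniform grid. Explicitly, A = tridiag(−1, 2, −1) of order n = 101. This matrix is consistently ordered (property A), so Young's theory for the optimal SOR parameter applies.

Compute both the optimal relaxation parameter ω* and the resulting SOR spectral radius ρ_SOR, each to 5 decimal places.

n=101: λ(B_J) = 1 − λ(A)/2 = cos(kπ/102); k=1 gives ρ_J = 0.99953.
1 − cos²(π/102) = sin²(π/102) ⇒ √(1−ρ_J²) = sin(π/102) = 0.030795.
So ω* = 2/1.030795 = 1.94025 (Young).
Hence ρ(B_{ω*}) = 1.94025 − 1 = 0.94025.

ω* = 1.94025, ρ_SOR = 0.94025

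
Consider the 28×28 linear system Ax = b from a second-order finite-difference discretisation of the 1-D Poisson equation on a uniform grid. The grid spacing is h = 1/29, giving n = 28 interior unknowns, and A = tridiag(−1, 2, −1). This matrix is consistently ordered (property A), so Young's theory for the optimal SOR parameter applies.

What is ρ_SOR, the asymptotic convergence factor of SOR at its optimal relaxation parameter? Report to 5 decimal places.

ρ_SOR = 0.80486

n=28: λ(B_J) = 1 − λ(A)/2 = cos(kπ/29); k=1 gives ρ_J = 0.99414.
√(1−ρ_J²) = |sin(π/29)| = 0.108119
ω* = 2 / (1 + 0.108119) = 2 / 1.108119 ≈ 1.80486.
and ρ(B_{ω*}) = 1.80486 − 1 = 0.80486.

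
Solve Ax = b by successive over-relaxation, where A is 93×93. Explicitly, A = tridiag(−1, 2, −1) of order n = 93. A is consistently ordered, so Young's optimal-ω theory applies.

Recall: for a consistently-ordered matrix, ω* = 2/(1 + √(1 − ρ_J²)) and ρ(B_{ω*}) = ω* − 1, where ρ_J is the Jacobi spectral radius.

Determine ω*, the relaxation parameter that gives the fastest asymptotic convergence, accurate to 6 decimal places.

ω* = 1.935331

ρ_J = max_k |cos(kπ/94)| = cos(π/94) = 0.999442
√(1−ρ_J²) = |sin(π/94)| = 0.0334150
ω* = 2 / (1 + 0.0334150) = 2 / 1.0334150 ≈ 1.935331.
ρ(B_{ω*}) = ω*−1 = 0.935331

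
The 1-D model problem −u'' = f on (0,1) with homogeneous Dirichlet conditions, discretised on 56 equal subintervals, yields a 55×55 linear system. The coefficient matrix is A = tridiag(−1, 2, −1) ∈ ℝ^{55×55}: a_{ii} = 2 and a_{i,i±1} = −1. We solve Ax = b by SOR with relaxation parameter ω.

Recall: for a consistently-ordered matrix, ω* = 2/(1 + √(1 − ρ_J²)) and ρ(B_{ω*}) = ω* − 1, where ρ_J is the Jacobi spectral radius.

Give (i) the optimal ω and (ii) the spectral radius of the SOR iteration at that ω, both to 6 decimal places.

ω* = 1.893813, ρ_SOR = 0.893813

With n=55, ρ(Jacobi) = cos(π/56) = 0.998427.
√(1−ρ_J²) simplifies to sin(π/56) = 0.0560704.
ω* = 2 / (1 + 0.0560704) = 2 / 1.0560704 ≈ 1.893813.
At ω = 1.893813 every |λ(B_ω)| = ω−1, so ρ_SOR = 0.893813.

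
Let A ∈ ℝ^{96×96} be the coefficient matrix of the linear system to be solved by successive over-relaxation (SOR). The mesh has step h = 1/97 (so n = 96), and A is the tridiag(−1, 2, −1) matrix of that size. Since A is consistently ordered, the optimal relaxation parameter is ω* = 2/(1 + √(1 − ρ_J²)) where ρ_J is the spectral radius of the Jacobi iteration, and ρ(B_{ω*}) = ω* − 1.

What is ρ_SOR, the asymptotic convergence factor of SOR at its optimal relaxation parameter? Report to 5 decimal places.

ρ_SOR = 0.93727

B_J for the 96×96 system has eigenvalues cos(kπ/97); ρ_J = cos(π/97) = 0.99948.
1 − cos²(π/97) = sin²(π/97) ⇒ √(1−ρ_J²) = sin(π/97) = 0.032382.
So ω* = 2/1.032382 = 1.93727 (Young).
ρ(B_{ω*}) = ω*−1 = 0.93727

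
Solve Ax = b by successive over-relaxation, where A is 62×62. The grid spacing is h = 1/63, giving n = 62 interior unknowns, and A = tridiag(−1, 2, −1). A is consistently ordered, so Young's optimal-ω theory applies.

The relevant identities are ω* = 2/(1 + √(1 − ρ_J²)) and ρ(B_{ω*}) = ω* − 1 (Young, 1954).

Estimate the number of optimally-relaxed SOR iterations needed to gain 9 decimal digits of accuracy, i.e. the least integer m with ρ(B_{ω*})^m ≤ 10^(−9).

With n=62, ρ(Jacobi) = cos(π/63) = 0.9987569.
√(1−ρ_J²) simplifies to sin(π/63) = 0.0498459.
ω* = 2 / (1 + 0.0498459) = 2 / 1.0498459 ≈ 1.9050415.
ρ_SOR = ω* − 1 = 1.9050415 − 1 = 0.9050415.
For 9 digits: m = 9·ln10 / (−ln 0.9050415) = 20.7233/0.0997745 = 207.701; round up → m = 208.

m = 208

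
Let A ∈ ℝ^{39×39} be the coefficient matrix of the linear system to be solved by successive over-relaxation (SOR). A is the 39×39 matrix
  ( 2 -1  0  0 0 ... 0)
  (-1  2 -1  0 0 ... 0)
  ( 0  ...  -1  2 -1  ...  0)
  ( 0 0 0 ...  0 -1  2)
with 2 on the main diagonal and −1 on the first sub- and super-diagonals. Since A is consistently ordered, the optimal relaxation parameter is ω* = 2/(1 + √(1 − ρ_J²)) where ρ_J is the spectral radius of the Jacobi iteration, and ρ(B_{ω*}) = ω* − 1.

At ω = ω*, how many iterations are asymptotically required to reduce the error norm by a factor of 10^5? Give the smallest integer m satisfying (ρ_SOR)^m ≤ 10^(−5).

m = 74

spectrum of D⁻¹(L+U) = {cos(kπ/40) : 1≤k≤39}; ρ_J = cos(π/40) = 0.9969173.
√(1−ρ_J²) simplifies to sin(π/40) = 0.0784591.
Then 2/(1+√(1−ρ_J²)) = 2/(1+0.0784591); ω* = 2/1.0784591 = 1.8544978.
ρ(B_{ω*}) = ω*−1 = 0.8544978
ρ_SOR^m ≤ 10^(−5) ⇔ m ≥ 5·ln10/(−ln 0.8544978) = 11.5129/0.157241 = 73.218; m = ⌈73.218⌉ = 74.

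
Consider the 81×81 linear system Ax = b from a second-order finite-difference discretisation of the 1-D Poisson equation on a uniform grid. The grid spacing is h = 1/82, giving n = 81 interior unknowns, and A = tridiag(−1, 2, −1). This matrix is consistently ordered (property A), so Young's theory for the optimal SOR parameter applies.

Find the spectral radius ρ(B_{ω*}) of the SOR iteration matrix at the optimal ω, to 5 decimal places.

ρ_J = max_k |cos(kπ/82)| = cos(π/82) = 0.99927
√(1 − cos²(π/82)) = sin(π/82) ≈ 0.038303.
ω* = 2 / (1 + 0.038303) = 2 / 1.038303 ≈ 1.92622.
[ρ_SOR] ω* − 1 = 0.92622.

ρ_SOR = 0.92622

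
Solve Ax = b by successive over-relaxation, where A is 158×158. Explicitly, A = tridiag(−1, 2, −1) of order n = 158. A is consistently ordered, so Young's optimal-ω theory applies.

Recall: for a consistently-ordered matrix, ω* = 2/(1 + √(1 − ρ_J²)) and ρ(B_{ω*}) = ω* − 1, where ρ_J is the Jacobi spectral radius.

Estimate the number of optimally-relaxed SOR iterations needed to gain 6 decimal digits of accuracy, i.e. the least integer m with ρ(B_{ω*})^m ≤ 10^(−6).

m = 350

n=158: λ(B_J) = 1 − λ(A)/2 = cos(kπ/159); k=1 gives ρ_J = 0.9998048.
root = sin(π/159) = 0.0197572  (since 1−cos² = sin²).
Then 2/(1+√(1−ρ_J²)) = 2/(1+0.0197572); ω* = 2/1.0197572 = 1.9612512.
ρ(B_{ω*}) = ω*−1 = 0.9612512
6·ln10 = 13.8155; −ln(0.9612512) = 0.0395195; m = ⌈13.8155/0.0395195⌉ = ⌈349.587⌉ = 350.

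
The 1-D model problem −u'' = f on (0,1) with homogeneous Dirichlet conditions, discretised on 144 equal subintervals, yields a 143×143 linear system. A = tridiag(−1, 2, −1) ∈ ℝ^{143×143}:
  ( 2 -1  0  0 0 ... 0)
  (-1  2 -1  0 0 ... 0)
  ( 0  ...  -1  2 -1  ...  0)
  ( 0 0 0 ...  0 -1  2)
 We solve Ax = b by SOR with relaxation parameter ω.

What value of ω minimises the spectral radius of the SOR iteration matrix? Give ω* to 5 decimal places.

With n=143, ρ(Jacobi) = cos(π/144) = 0.99976.
root = sin(π/144) = 0.021815  (since 1−cos² = sin²).
So ω* = 2/1.021815 = 1.95730 (Young).
Hence ρ(B_{ω*}) = 1.95730 − 1 = 0.95730.

ω* = 1.95730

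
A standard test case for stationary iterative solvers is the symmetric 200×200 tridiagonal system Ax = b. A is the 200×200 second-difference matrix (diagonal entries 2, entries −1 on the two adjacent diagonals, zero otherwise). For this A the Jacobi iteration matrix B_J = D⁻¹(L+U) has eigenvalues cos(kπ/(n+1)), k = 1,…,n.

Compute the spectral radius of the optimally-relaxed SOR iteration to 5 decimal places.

ρ_SOR = 0.96922

ρ_J = max_k |cos(kπ/201)| = cos(π/201) = 0.99988
root = sin(π/201) = 0.015629  (since 1−cos² = sin²).
[ω*] 2 ÷ (1 + 0.015629) = 2 ÷ 1.015629 = 1.96922.
Hence ρ(B_{ω*}) = 1.96922 − 1 = 0.96922.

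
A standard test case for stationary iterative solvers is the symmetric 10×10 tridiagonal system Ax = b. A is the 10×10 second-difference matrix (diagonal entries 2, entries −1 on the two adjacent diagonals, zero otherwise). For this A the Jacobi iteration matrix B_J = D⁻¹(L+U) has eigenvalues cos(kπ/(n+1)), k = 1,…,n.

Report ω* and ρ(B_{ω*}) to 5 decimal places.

ω* = 1.56039, ρ_SOR = 0.56039

spectrum of D⁻¹(L+U) = {cos(kπ/11) : 1≤k≤10}; ρ_J = cos(π/11) = 0.95949.
√(1−ρ_J²) = |sin(π/11)| = 0.281733
So ω* = 2/1.281733 = 1.56039 (Young).
and ρ(B_{ω*}) = 1.56039 − 1 = 0.56039.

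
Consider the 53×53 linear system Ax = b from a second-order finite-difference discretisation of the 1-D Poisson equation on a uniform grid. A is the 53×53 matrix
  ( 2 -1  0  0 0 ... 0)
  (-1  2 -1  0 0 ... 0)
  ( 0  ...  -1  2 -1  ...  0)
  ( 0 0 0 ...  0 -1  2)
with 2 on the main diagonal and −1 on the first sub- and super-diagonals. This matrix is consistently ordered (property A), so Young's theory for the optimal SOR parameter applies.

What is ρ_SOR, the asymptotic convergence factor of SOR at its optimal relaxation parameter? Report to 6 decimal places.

[ρ_J] n=53: ρ(B_J) = cos(π/(n+1)) = cos(π/54) = 0.998308.
√(1 − cos²(π/54)) = sin(π/54) ≈ 0.0581448.
ω* = 2/(1+0.0581448) = 1.890100
[ρ_SOR] ω* − 1 = 0.890100.

ρ_SOR = 0.890100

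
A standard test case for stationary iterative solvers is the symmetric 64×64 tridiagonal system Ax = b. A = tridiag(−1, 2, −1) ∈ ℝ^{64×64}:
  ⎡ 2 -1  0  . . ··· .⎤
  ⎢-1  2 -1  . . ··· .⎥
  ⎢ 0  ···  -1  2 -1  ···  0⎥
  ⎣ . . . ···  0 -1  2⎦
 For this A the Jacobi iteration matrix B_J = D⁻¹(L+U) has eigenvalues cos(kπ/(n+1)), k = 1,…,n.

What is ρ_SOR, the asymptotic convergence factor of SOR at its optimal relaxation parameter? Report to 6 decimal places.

B_J for the 64×64 system has eigenvalues cos(kπ/65); ρ_J = cos(π/65) = 0.998832.
1 − cos²(π/65) = sin²(π/65) ⇒ √(1−ρ_J²) = sin(π/65) = 0.0483134.
Young: ω* = 2/(1+√(1−ρ_J²)) = 2/(1+0.0483134) = 2/1.0483134 = 1.907826.
Hence ρ(B_{ω*}) = 1.907826 − 1 = 0.907826.

ρ_SOR = 0.907826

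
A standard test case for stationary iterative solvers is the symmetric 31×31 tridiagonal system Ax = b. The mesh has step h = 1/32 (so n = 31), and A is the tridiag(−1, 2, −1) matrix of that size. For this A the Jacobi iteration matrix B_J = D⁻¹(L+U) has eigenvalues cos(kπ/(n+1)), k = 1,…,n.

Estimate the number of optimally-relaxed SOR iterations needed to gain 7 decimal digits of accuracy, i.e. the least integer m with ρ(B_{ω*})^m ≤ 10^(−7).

n=31: λ(B_J) = 1 − λ(A)/2 = cos(kπ/32); k=1 gives ρ_J = 0.9951847.
1 − cos²(π/32) = sin²(π/32) ⇒ √(1−ρ_J²) = sin(π/32) = 0.0980171.
ω* = 2/(1+0.0980171) = 1.8214653
At ω = 1.8214653 every |λ(B_ω)| = ω−1, so ρ_SOR = 0.8214653.
For 7 digits: m = 7·ln10 / (−ln 0.8214653) = 16.1181/0.196666 = 81.957; round up → m = 82.

m = 82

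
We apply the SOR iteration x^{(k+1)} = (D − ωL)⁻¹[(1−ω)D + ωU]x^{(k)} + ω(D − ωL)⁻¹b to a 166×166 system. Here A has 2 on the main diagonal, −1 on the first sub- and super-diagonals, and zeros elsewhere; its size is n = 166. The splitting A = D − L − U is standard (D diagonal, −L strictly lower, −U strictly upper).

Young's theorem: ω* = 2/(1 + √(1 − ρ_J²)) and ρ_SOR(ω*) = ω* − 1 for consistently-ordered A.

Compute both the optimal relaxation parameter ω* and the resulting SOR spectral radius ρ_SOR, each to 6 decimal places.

ω* = 1.963073, ρ_SOR = 0.963073

ρ_J = max_k |cos(kπ/167)| = cos(π/167) = 0.999823
√(1 − cos²(π/167)) = sin(π/167) ≈ 0.0188108.
So ω* = 2/1.0188108 = 1.963073 (Young).
ρ_SOR = ω* − 1 ≈ 0.963073.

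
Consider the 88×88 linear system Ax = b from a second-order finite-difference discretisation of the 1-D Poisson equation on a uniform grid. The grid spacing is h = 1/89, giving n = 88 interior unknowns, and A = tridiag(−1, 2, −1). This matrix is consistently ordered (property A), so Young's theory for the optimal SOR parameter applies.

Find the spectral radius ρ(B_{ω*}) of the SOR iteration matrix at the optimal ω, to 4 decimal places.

ρ_SOR = 0.9318

ρ_J = max_k |cos(kπ/89)| = cos(π/89) = 0.9994
√(1 − cos²(π/89)) = sin(π/89) ≈ 0.03529.
[ω*] 2 ÷ (1 + 0.03529) = 2 ÷ 1.03529 = 1.9318.
ρ_SOR = ω* − 1 ≈ 0.9318.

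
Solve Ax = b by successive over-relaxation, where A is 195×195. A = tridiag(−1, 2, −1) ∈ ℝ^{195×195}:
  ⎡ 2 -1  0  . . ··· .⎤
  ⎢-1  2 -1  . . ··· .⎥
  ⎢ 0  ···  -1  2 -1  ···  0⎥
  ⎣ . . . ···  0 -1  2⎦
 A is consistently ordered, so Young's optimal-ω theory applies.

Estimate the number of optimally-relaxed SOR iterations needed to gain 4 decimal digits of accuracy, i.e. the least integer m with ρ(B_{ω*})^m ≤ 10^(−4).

½·tridiag(1,0,1) at n=195: λ_k = cos(kπ/196); max |λ| at k=1 ⇒ ρ_J = cos(π/196) ≈ 0.9998715.
1 − cos²(π/196) = sin²(π/196) ⇒ √(1−ρ_J²) = sin(π/196) = 0.0160278.
ω* = 2 / (1 + 0.0160278) = 2 / 1.0160278 ≈ 1.9684501.
ρ_SOR = ω* − 1 = 1.9684501 − 1 = 0.9684501.
For 4 digits: m = 4·ln10 / (−ln 0.9684501) = 9.21034/0.0320583 = 287.300; round up → m = 288.

m = 288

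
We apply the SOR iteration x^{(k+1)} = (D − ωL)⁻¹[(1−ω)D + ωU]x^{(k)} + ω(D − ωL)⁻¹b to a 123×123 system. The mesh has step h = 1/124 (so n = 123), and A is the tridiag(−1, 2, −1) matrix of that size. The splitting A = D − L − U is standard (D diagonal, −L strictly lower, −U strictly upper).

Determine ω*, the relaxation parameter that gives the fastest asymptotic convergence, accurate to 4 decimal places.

ω* = 1.9506

[ρ_J] n=123: ρ(B_J) = cos(π/(n+1)) = cos(π/124) = 0.9997.
√(1−ρ_J²) simplifies to sin(π/124) = 0.02533.
So ω* = 2/1.02533 = 1.9506 (Young).
Hence ρ(B_{ω*}) = 1.9506 − 1 = 0.9506.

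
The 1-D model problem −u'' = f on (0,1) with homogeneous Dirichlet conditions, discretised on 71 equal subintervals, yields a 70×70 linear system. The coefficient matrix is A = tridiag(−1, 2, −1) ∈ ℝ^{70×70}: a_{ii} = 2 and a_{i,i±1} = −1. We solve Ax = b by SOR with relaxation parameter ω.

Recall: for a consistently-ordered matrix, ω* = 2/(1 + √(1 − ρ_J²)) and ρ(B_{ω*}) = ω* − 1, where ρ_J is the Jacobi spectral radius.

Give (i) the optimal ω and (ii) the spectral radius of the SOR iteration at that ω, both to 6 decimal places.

½·tridiag(1,0,1) at n=70: λ_k = cos(kπ/71); max |λ| at k=1 ⇒ ρ_J = cos(π/71) ≈ 0.999021.
√(1−ρ_J²) simplifies to sin(π/71) = 0.0442333.
ω* = 2 / (1 + 0.0442333) = 2 / 1.0442333 ≈ 1.915281.
and ρ(B_{ω*}) = 1.915281 − 1 = 0.915281.

ω* = 1.915281, ρ_SOR = 0.915281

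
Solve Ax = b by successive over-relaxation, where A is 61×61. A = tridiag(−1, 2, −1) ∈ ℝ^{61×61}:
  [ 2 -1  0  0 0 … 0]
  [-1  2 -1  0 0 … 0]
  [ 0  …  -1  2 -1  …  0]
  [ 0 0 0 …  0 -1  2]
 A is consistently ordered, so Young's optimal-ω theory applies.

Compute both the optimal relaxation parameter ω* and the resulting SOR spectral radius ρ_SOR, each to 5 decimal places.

n=61: λ(B_J) = 1 − λ(A)/2 = cos(kπ/62); k=1 gives ρ_J = 0.99872.
√(1−ρ_J²) = |sin(π/62)| = 0.050649
ω* = 2 / (1 + 0.050649) = 2 / 1.050649 ≈ 1.90359.
and ρ(B_{ω*}) = 1.90359 − 1 = 0.90359.

ω* = 1.90359, ρ_SOR = 0.90359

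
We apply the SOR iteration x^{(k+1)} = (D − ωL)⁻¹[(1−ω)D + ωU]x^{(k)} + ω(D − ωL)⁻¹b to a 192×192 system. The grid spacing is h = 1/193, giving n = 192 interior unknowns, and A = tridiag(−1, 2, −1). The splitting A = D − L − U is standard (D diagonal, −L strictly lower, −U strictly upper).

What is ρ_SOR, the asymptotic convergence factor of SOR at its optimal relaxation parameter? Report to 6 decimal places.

n=192: λ(B_J) = 1 − λ(A)/2 = cos(kπ/193); k=1 gives ρ_J = 0.999868.
√(1 − cos²(π/193)) = sin(π/193) ≈ 0.0162770.
ω* = 2/(1 + 0.0162770) = 2/1.0162770 = 1.967967.
[ρ_SOR] ω* − 1 = 0.967967.

ρ_SOR = 0.967967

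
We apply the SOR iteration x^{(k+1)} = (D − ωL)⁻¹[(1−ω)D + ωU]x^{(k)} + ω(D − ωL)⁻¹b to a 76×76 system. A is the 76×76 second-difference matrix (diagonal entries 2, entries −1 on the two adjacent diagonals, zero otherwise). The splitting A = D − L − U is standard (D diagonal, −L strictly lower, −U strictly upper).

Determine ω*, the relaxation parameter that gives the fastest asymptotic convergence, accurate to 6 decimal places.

½·tridiag(1,0,1) at n=76: λ_k = cos(kπ/77); max |λ| at k=1 ⇒ ρ_J = cos(π/77) ≈ 0.999168.
√(1 − cos²(π/77)) = sin(π/77) ≈ 0.0407886.
Young: ω* = 2/(1+√(1−ρ_J²)) = 2/(1+0.0407886) = 2/1.0407886 = 1.921620.
At ω = 1.921620 every |λ(B_ω)| = ω−1, so ρ_SOR = 0.921620.

ω* = 1.921620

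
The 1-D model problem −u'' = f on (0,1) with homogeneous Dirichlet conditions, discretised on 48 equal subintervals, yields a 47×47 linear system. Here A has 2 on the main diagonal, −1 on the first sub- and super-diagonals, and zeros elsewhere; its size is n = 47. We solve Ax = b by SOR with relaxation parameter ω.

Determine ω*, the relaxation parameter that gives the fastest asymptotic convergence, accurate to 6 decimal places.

n=47: λ(B_J) = 1 − λ(A)/2 = cos(kπ/48); k=1 gives ρ_J = 0.997859.
√(1 − cos²(π/48)) = sin(π/48) ≈ 0.0654031.
So ω* = 2/1.0654031 = 1.877224 (Young).
ρ(B_{ω*}) = ω*−1 = 0.877224

ω* = 1.877224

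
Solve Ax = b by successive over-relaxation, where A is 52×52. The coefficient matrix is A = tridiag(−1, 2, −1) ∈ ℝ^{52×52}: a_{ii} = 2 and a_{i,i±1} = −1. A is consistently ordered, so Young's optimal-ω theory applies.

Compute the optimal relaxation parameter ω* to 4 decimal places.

ω* = 1.8881

½·tridiag(1,0,1) at n=52: λ_k = cos(kπ/53); max |λ| at k=1 ⇒ ρ_J = cos(π/53) ≈ 0.9982.
√(1−ρ_J²) simplifies to sin(π/53) = 0.05924.
Young: ω* = 2/(1+√(1−ρ_J²)) = 2/(1+0.05924) = 2/1.05924 = 1.8881.
At ω = 1.8881 every |λ(B_ω)| = ω−1, so ρ_SOR = 0.8881.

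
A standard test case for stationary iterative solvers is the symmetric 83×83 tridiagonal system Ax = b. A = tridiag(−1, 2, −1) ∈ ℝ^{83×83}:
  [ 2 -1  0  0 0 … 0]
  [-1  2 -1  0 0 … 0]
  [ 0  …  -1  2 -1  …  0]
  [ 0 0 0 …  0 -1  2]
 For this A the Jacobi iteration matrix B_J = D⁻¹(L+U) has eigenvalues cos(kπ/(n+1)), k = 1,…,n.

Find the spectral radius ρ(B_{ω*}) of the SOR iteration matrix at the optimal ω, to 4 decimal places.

B_J for the 83×83 system has eigenvalues cos(kπ/84); ρ_J = cos(π/84) = 0.9993.
1 − cos²(π/84) = sin²(π/84) ⇒ √(1−ρ_J²) = sin(π/84) = 0.03739.
ω* = 2/(1+0.03739) = 1.9279
ρ(B_{ω*}) = ω*−1 = 0.9279

ρ_SOR = 0.9279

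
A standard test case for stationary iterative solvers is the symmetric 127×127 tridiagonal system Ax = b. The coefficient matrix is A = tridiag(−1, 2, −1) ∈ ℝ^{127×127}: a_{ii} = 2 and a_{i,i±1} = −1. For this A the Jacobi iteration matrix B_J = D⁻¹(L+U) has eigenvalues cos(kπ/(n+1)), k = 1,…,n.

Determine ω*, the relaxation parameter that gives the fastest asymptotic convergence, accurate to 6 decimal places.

½·tridiag(1,0,1) at n=127: λ_k = cos(kπ/128); max |λ| at k=1 ⇒ ρ_J = cos(π/128) ≈ 0.999699.
1 − cos²(π/128) = sin²(π/128) ⇒ √(1−ρ_J²) = sin(π/128) = 0.0245412.
ω* = 2/(1+0.0245412) = 1.952093
and ρ(B_{ω*}) = 1.952093 − 1 = 0.952093.

ω* = 1.952093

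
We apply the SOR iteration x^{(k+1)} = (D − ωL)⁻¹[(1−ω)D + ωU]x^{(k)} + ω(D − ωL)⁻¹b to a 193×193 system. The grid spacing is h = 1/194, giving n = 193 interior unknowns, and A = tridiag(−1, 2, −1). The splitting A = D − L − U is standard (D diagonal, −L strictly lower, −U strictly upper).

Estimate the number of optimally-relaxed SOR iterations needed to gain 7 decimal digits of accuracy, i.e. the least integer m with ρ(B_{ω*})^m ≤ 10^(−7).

m = 498

spectrum of D⁻¹(L+U) = {cos(kπ/194) : 1≤k≤193}; ρ_J = cos(π/194) = 0.9998689.
root = sin(π/194) = 0.0161931  (since 1−cos² = sin²).
ω* = 2/(1+0.0161931) = 1.9681299
ρ_SOR = ω* − 1 = 1.9681299 − 1 = 0.9681299.
ρ_SOR^m ≤ 10^(−7) ⇔ m ≥ 7·ln10/(−ln 0.9681299) = 16.1181/0.032389 = 497.641; m = ⌈497.641⌉ = 498.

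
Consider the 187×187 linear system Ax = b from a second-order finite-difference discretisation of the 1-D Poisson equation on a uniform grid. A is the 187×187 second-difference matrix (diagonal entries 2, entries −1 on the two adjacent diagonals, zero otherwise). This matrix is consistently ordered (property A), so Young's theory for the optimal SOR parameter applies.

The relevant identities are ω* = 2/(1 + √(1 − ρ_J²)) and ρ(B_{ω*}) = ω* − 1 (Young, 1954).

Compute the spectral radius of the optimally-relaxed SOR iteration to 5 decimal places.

B_J for the 187×187 system has eigenvalues cos(kπ/188); ρ_J = cos(π/188) = 0.99986.
1 − cos²(π/188) = sin²(π/188) ⇒ √(1−ρ_J²) = sin(π/188) = 0.016710.
ω* = 2 / (1 + 0.016710) = 2 / 1.016710 ≈ 1.96713.
ρ(B_{ω*}) = ω*−1 = 0.96713

ρ_SOR = 0.96713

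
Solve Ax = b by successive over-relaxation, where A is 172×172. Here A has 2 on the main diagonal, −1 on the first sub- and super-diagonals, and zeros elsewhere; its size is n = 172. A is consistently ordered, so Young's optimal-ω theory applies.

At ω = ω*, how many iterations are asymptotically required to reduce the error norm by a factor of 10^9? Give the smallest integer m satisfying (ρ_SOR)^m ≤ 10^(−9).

spectrum of D⁻¹(L+U) = {cos(kπ/173) : 1≤k≤172}; ρ_J = cos(π/173) = 0.9998351.
root = sin(π/173) = 0.0181585  (since 1−cos² = sin²).
ω* = 2/(1 + 0.0181585) = 2/1.0181585 = 1.9643307.
ρ_SOR = ω* − 1 ≈ 0.9643307.
9·ln10 = 20.7233; −ln(0.9643307) = 0.036321; m = ⌈20.7233/0.036321⌉ = ⌈570.560⌉ = 571.

m = 571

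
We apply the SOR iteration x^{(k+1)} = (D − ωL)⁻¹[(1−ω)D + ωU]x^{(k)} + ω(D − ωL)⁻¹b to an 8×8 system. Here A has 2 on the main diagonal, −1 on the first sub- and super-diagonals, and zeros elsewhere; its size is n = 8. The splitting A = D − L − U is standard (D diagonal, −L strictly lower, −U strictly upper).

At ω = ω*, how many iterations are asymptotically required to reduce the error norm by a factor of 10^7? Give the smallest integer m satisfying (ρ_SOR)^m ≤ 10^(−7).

m = 23

[ρ_J] n=8: ρ(B_J) = cos(π/(n+1)) = cos(π/9) = 0.9396926.
√(1−ρ_J²) simplifies to sin(π/9) = 0.3420201.
ω* = 2 / (1 + 0.3420201) = 2 / 1.3420201 ≈ 1.4902906.
ρ_SOR = ω* − 1 ≈ 0.4902906.
ρ_SOR^m ≤ 10^(−7) ⇔ m ≥ 7·ln10/(−ln 0.4902906) = 16.1181/0.712757 = 22.614; m = ⌈22.614⌉ = 23.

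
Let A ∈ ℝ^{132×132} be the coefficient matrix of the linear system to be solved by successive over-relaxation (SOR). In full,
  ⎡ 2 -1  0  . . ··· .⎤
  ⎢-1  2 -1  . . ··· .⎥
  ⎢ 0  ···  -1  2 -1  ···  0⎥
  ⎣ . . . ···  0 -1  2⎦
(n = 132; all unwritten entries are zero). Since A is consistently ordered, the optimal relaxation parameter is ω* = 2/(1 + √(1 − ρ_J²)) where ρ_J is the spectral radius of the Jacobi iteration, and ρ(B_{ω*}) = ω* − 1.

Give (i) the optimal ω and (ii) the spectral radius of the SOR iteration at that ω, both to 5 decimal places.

[ρ_J] n=132: ρ(B_J) = cos(π/(n+1)) = cos(π/133) = 0.99972.
√(1 − cos²(π/133)) = sin(π/133) ≈ 0.023619.
ω* = 2/(1+0.023619) = 1.95385
Hence ρ(B_{ω*}) = 1.95385 − 1 = 0.95385.

ω* = 1.95385, ρ_SOR = 0.95385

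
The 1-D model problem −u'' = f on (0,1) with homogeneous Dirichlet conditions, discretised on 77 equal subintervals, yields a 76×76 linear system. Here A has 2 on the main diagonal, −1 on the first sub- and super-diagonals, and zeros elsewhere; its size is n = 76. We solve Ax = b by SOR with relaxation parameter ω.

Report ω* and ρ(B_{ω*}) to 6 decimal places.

[ρ_J] n=76: ρ(B_J) = cos(π/(n+1)) = cos(π/77) = 0.999168.
√(1−ρ_J²) simplifies to sin(π/77) = 0.0407886.
Young: ω* = 2/(1+√(1−ρ_J²)) = 2/(1+0.0407886) = 2/1.0407886 = 1.921620.
Hence ρ(B_{ω*}) = 1.921620 − 1 = 0.921620.

ω* = 1.921620, ρ_SOR = 0.921620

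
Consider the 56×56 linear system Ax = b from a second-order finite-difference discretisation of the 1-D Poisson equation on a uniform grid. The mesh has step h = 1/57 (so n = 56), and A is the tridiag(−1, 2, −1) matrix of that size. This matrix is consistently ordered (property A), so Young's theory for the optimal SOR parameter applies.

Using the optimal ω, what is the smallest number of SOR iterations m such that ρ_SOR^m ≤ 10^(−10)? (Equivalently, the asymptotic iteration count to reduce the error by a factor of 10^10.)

B_J for the 56×56 system has eigenvalues cos(kπ/57); ρ_J = cos(π/57) = 0.9984815.
1 − cos²(π/57) = sin²(π/57) ⇒ √(1−ρ_J²) = sin(π/57) = 0.0550878.
So ω* = 2/1.0550878 = 1.8955768 (Young).
At ω = 1.8955768 every |λ(B_ω)| = ω−1, so ρ_SOR = 0.8955768.
For 10 digits: m = 10·ln10 / (−ln 0.8955768) = 23.0259/0.110287 = 208.782; round up → m = 209.

m = 209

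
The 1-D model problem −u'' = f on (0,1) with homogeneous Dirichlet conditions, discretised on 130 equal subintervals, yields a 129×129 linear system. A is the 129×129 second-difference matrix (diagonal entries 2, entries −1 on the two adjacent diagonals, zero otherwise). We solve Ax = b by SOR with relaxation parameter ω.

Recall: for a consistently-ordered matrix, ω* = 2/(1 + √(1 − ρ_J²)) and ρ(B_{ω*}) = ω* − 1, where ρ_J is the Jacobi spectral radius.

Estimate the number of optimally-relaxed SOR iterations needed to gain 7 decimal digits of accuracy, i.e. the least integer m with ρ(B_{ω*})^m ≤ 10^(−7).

ρ_J = max_k |cos(kπ/130)| = cos(π/130) = 0.9997080
root = sin(π/130) = 0.0241637  (since 1−cos² = sin²).
Then 2/(1+√(1−ρ_J²)) = 2/(1+0.0241637); ω* = 2/1.0241637 = 1.9528128.
At ω = 1.9528128 every |λ(B_ω)| = ω−1, so ρ_SOR = 0.9528128.
Need (0.9528128)^m ≤ 10^(−7): m ≥ 7·ln10/|ln 0.9528128| = 16.1181/0.0483368 = 333.454 ⇒ m = 334.

m = 334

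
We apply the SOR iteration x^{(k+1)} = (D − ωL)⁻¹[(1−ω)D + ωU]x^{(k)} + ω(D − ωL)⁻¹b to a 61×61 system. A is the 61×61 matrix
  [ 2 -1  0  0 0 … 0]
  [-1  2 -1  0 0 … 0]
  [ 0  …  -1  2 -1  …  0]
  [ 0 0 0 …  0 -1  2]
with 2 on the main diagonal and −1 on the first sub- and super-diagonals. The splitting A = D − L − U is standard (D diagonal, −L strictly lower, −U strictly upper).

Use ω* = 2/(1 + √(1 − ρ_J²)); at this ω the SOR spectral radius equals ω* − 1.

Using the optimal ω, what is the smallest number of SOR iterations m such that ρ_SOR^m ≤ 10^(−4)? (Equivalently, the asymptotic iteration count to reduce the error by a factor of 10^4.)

spectrum of D⁻¹(L+U) = {cos(kπ/62) : 1≤k≤61}; ρ_J = cos(π/62) = 0.9987165.
√(1 − cos²(π/62)) = sin(π/62) ≈ 0.0506492.
So ω* = 2/1.0506492 = 1.9035849 (Young).
and ρ(B_{ω*}) = 1.9035849 − 1 = 0.9035849.
For 4 digits: m = 4·ln10 / (−ln 0.9035849) = 9.21034/0.101385 = 90.845; round up → m = 91.

m = 91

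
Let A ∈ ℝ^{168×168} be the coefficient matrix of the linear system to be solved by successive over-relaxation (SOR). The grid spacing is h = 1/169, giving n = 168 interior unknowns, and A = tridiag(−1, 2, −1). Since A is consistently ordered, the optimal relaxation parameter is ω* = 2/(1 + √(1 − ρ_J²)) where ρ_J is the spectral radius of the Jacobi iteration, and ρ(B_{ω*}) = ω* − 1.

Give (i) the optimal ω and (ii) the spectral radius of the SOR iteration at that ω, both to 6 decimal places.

ω* = 1.963502, ρ_SOR = 0.963502

ρ_J = max_k |cos(kπ/169)| = cos(π/169) = 0.999827
1 − cos²(π/169) = sin²(π/169) ⇒ √(1−ρ_J²) = sin(π/169) = 0.0185882.
ω* = 2/(1 + 0.0185882) = 2/1.0185882 = 1.963502.
ρ_SOR = ω* − 1 ≈ 0.963502.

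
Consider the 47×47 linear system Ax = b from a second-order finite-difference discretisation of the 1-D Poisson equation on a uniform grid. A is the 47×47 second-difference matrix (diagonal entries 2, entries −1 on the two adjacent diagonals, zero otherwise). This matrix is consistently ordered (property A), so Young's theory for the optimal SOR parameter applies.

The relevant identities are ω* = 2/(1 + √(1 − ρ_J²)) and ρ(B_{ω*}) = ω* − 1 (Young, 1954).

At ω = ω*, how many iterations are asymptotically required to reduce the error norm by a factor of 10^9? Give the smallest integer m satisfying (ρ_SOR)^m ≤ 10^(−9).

With n=47, ρ(Jacobi) = cos(π/48) = 0.9978589.
1 − cos²(π/48) = sin²(π/48) ⇒ √(1−ρ_J²) = sin(π/48) = 0.0654031.
ω* = 2/(1+0.0654031) = 1.8772237
[ρ_SOR] ω* − 1 = 0.8772237.
9·ln10 = 20.7233; −ln(0.8772237) = 0.130993; m = ⌈20.7233/0.130993⌉ = ⌈158.202⌉ = 159.

m = 159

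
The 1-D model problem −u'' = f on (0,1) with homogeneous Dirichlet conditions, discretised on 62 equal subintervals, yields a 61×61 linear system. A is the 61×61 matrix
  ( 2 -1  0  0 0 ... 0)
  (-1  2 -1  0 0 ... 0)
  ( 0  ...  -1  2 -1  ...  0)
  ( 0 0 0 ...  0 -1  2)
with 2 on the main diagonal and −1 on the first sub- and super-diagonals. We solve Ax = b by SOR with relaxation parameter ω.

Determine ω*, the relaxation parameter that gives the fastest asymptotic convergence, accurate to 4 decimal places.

With n=61, ρ(Jacobi) = cos(π/62) = 0.9987.
1 − cos²(π/62) = sin²(π/62) ⇒ √(1−ρ_J²) = sin(π/62) = 0.05065.
So ω* = 2/1.05065 = 1.9036 (Young).
ρ(B_{ω*}) = ω*−1 = 0.9036

ω* = 1.9036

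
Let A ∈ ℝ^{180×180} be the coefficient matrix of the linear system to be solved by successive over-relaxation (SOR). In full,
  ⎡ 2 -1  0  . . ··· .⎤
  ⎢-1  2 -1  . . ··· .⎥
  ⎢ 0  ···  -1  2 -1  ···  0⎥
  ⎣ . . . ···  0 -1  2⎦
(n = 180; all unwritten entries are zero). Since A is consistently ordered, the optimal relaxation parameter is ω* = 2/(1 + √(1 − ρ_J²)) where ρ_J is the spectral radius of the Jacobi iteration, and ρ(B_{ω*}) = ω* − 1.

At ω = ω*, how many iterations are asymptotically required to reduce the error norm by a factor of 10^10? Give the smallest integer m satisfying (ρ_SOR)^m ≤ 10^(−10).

ρ_J = max_k |cos(kπ/181)| = cos(π/181) = 0.9998494
root = sin(π/181) = 0.0173560  (since 1−cos² = sin²).
Then 2/(1+√(1−ρ_J²)) = 2/(1+0.0173560); ω* = 2/1.0173560 = 1.9658802.
ρ_SOR = ω* − 1 ≈ 0.9658802.
Need (0.9658802)^m ≤ 10^(−10): m ≥ 10·ln10/|ln 0.9658802| = 23.0259/0.0347155 = 663.274 ⇒ m = 664.

m = 664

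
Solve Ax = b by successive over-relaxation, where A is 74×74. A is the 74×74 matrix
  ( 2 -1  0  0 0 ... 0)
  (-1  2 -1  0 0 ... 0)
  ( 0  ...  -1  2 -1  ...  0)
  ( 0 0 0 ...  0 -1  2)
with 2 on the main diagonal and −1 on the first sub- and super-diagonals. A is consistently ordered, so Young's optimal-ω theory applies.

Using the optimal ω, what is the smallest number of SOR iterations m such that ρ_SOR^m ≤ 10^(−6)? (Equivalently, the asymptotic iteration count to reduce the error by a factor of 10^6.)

½·tridiag(1,0,1) at n=74: λ_k = cos(kπ/75); max |λ| at k=1 ⇒ ρ_J = cos(π/75) ≈ 0.9991228.
√(1−ρ_J²) = |sin(π/75)| = 0.0418757
Young: ω* = 2/(1+√(1−ρ_J²)) = 2/(1+0.0418757) = 2/1.0418757 = 1.9196148.
Hence ρ(B_{ω*}) = 1.9196148 − 1 = 0.9196148.
For 6 digits: m = 6·ln10 / (−ln 0.9196148) = 13.8155/0.0838004 = 164.862; round up → m = 165.

m = 165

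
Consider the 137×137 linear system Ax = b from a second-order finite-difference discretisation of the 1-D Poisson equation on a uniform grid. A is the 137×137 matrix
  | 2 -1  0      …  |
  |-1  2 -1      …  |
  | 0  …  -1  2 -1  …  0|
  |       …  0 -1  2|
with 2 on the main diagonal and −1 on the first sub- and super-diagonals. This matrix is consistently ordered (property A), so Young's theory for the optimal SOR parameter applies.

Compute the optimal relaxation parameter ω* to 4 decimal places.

ω* = 1.9555

½·tridiag(1,0,1) at n=137: λ_k = cos(kπ/138); max |λ| at k=1 ⇒ ρ_J = cos(π/138) ≈ 0.9997.
root = sin(π/138) = 0.02276  (since 1−cos² = sin²).
ω* = 2/(1+0.02276) = 1.9555
ρ_SOR = ω* − 1 ≈ 0.9555.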